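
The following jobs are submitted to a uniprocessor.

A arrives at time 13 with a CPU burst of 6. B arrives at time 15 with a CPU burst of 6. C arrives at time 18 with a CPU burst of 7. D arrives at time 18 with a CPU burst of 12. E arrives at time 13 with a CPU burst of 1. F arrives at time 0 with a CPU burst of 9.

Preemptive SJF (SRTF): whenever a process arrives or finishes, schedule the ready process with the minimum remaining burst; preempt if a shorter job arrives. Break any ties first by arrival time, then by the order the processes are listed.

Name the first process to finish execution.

F

Timeline: | F 0-9 | idle 9-13 | E 13-14 | A 14-20 | B 20-26 | C 26-33 | D 33-45 |
Completion: A=20  B=26  C=33  D=45  E=14  F=9
Finish order: F → E → A → B → C → D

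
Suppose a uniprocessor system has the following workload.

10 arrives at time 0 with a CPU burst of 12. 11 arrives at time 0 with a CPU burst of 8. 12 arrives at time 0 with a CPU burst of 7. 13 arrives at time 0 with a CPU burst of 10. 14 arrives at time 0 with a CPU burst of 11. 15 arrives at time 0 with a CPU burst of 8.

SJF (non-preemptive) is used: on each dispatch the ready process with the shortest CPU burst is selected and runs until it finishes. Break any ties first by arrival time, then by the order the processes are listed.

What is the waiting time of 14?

Schedule: | 12 0-7 | 11 7-15 | 15 15-23 | 13 23-33 | 14 33-44 | 10 44-56 |
Completion: 10=56  11=15  12=7  13=33  14=44  15=23
Turnaround (C−A): 10=56  11=15  12=7  13=33  14=44  15=23
Waiting(14) = turnaround − burst = 44 − 11 = 33

33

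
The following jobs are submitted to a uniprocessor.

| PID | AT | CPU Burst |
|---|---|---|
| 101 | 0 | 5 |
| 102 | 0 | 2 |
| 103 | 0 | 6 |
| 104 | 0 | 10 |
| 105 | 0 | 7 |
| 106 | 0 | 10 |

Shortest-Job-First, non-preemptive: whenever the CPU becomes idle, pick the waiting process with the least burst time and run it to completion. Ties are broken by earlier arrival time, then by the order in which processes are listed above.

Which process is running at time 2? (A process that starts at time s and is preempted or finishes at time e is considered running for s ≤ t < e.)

101

Gantt: | 102 0-2 | 101 2-7 | 103 7-13 | 105 13-20 | 104 20-30 | 106 30-40 |
Completion: 101=7  102=2  103=13  104=30  105=20  106=40
Turnaround (C−A): 101=7  102=2  103=13  104=30  105=20  106=40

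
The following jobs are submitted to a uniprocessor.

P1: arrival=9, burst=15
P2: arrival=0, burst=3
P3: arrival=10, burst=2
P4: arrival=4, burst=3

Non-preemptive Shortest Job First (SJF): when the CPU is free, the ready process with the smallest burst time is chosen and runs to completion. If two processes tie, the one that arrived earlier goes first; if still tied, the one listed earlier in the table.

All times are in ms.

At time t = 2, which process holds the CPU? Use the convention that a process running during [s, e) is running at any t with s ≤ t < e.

Gantt: | P2 0-3 | idle 3-4 | P4 4-7 | idle 7-9 | P1 9-24 | P3 24-26 |
Completion: P1=24  P2=3  P3=26  P4=7
Turnaround (C−A): P1=15  P2=3  P3=16  P4=3

P2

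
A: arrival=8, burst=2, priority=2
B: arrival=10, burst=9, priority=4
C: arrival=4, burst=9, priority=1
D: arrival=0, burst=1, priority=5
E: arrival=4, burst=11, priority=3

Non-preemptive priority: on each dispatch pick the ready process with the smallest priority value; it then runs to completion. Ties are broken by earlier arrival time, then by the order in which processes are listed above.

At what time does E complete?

Gantt: | D 0-1 | idle 1-4 | C 4-13 | A 13-15 | E 15-26 | B 26-35 |
Completion: A=15  B=35  C=13  D=1  E=26
Turnaround (C−A): A=7  B=25  C=9  D=1  E=22

26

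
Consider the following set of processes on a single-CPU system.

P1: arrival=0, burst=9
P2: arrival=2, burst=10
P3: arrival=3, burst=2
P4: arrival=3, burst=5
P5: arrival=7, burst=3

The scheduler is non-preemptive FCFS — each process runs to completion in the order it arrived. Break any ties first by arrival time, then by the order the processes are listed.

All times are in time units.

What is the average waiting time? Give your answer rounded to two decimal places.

12.00

Gantt: | P1 0-9 | P2 9-19 | P3 19-21 | P4 21-26 | P5 26-29 |
Completion: P1=9  P2=19  P3=21  P4=26  P5=29
Turnaround (C−A): P1=9  P2=17  P3=18  P4=23  P5=22
Waiting times: P1=0, P2=7, P3=16, P4=18, P5=19
Average waiting = (0+7+16+18+19) / 5 = 60/5 = 12.00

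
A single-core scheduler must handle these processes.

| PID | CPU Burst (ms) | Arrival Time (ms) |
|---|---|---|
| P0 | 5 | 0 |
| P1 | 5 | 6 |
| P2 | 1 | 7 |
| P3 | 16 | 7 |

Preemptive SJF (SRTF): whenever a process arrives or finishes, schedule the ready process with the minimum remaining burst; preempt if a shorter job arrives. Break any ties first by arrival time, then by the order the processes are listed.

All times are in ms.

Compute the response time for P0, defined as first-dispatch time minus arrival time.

0

Timeline: | P0 0-5 | idle 5-6 | P1 6-7 | P2 7-8 | P1 8-12 | P3 12-28 |
Completion: P0=5  P1=12  P2=8  P3=28
Response(P0) = first start − arrival = 0 − 0 = 0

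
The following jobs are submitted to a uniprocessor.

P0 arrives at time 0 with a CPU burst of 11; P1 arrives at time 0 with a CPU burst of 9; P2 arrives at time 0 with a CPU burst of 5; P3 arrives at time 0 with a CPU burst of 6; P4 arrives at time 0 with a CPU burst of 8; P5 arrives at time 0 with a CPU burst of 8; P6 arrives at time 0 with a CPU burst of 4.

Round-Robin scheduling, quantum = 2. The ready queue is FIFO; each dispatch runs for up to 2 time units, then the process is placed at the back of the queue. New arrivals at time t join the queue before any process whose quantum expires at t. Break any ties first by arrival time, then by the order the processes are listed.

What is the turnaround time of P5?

47

Timeline: | P0 0-2 | P1 2-4 | P2 4-6 | P3 6-8 | P4 8-10 | P5 10-12 | P6 12-14 | P0 14-16 | P1 16-18 | P2 18-20 | P3 20-22 | P4 22-24 | P5 24-26 | P6 26-28 | P0 28-30 | P1 30-32 | P2 32-33 | P3 33-35 | P4 35-37 | P5 37-39 | P0 39-41 | P1 41-43 | P4 43-45 | P5 45-47 | P0 47-49 | P1 49-50 | P0 50-51 |
Completion: P0=51  P1=50  P2=33  P3=35  P4=45  P5=47  P6=28
Turnaround(P5) = completion − arrival = 47 − 0 = 47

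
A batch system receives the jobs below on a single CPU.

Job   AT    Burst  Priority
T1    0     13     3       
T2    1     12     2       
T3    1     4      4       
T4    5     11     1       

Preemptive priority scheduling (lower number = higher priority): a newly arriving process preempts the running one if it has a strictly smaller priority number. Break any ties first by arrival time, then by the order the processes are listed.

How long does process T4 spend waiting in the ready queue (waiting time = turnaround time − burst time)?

0

Timeline: | T1 0-1 | T2 1-5 | T4 5-16 | T2 16-24 | T1 24-36 | T3 36-40 |
Completion: T1=36  T2=24  T3=40  T4=16
Turnaround (C−A): T1=36  T2=23  T3=39  T4=11
Waiting(T4) = turnaround − burst = 11 − 11 = 0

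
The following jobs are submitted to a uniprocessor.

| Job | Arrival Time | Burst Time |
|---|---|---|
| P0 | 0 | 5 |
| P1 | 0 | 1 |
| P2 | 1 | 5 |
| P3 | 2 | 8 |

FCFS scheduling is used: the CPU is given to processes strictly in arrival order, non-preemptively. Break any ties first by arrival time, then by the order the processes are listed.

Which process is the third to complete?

Timeline: | P0 0-5 | P1 5-6 | P2 6-11 | P3 11-19 |
Completion: P0=5  P1=6  P2=11  P3=19
Finish order: P0 → P1 → P2 → P3

P2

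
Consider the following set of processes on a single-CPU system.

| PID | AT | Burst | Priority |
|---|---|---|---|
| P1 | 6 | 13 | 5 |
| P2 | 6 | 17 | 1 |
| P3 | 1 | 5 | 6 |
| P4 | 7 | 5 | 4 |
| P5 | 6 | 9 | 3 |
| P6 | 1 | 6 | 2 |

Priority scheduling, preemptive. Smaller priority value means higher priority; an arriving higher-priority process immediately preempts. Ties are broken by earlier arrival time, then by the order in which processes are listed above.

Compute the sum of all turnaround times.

198

Timeline: | idle 0-1 | P6 1-6 | P2 6-23 | P6 23-24 | P5 24-33 | P4 33-38 | P1 38-51 | P3 51-56 |
Completion: P1=51  P2=23  P3=56  P4=38  P5=33  P6=24
Turnaround (C−A): P1=45  P2=17  P3=55  P4=31  P5=27  P6=23
Turnaround = completion − arrival: P1=45, P2=17, P3=55, P4=31, P5=27, P6=23
Total turnaround = 45 + 17 + 55 + 31 + 27 + 23 = 198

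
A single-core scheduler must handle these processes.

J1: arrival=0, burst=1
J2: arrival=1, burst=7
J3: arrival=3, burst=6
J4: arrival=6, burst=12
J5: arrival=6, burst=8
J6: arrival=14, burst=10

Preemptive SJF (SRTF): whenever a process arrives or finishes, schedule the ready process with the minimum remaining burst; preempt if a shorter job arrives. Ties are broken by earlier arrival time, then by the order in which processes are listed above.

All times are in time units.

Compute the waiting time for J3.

Timeline: | J1 0-1 | J2 1-8 | J3 8-14 | J5 14-22 | J6 22-32 | J4 32-44 |
Completion: J1=1  J2=8  J3=14  J4=44  J5=22  J6=32
Waiting(J3) = turnaround − burst = 11 − 6 = 5

5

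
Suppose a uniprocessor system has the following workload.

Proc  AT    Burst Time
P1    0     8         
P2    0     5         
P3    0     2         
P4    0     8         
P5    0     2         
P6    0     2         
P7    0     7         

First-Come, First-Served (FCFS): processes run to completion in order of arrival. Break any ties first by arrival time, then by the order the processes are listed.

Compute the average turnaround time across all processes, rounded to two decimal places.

Gantt: | P1 0-8 | P2 8-13 | P3 13-15 | P4 15-23 | P5 23-25 | P6 25-27 | P7 27-34 |
Completion: P1=8  P2=13  P3=15  P4=23  P5=25  P6=27  P7=34
Turnaround (C−A): P1=8  P2=13  P3=15  P4=23  P5=25  P6=27  P7=34
Turnaround times: P1=8, P2=13, P3=15, P4=23, P5=25, P6=27, P7=34
Average turnaround = (8+13+15+23+25+27+34) / 7 = 145/7 = 20.71

20.71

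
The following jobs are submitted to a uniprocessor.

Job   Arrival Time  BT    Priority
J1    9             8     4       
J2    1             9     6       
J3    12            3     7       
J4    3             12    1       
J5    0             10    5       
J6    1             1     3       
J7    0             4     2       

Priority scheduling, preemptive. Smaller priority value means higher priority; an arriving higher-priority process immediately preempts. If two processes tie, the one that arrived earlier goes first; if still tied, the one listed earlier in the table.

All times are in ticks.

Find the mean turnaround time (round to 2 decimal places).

24.71

Timeline: | J7 0-3 | J4 3-15 | J7 15-16 | J6 16-17 | J1 17-25 | J5 25-35 | J2 35-44 | J3 44-47 |
Completion: J1=25  J2=44  J3=47  J4=15  J5=35  J6=17  J7=16
Turnaround (C−A): J1=16  J2=43  J3=35  J4=12  J5=35  J6=16  J7=16
Turnaround times: J1=16, J2=43, J3=35, J4=12, J5=35, J6=16, J7=16
Average turnaround = (16+43+35+12+35+16+16) / 7 = 173/7 = 24.71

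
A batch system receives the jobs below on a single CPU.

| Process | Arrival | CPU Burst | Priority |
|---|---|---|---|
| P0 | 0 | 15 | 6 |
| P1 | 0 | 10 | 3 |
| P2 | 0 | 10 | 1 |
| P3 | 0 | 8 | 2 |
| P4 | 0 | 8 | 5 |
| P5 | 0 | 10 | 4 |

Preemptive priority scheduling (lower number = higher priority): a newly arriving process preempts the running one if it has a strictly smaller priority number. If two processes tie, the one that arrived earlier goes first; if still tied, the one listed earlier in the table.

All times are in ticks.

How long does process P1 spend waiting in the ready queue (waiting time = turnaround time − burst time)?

18

Schedule: | P2 0-10 | P3 10-18 | P1 18-28 | P5 28-38 | P4 38-46 | P0 46-61 |
Completion: P0=61  P1=28  P2=10  P3=18  P4=46  P5=38
Turnaround (C−A): P0=61  P1=28  P2=10  P3=18  P4=46  P5=38
Waiting(P1) = turnaround − burst = 28 − 10 = 18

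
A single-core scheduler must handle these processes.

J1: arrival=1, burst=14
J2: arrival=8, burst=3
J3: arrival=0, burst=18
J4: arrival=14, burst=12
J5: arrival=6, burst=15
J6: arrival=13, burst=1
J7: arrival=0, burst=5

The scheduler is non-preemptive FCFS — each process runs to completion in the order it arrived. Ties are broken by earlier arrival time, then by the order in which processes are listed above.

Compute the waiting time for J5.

31

Schedule: | J3 0-18 | J7 18-23 | J1 23-37 | J5 37-52 | J2 52-55 | J6 55-56 | J4 56-68 |
Completion: J1=37  J2=55  J3=18  J4=68  J5=52  J6=56  J7=23
Waiting(J5) = turnaround − burst = 46 − 15 = 31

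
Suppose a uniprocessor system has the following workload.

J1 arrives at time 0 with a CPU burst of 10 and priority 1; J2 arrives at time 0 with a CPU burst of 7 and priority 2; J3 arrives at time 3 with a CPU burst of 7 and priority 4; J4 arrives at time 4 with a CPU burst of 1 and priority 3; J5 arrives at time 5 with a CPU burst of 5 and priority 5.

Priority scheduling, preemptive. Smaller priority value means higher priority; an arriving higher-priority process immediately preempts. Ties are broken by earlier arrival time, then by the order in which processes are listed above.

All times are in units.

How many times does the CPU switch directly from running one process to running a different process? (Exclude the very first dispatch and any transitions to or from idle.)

Gantt: | J1 0-10 | J2 10-17 | J4 17-18 | J3 18-25 | J5 25-30 |
Completion: J1=10  J2=17  J3=25  J4=18  J5=30
Turnaround (C−A): J1=10  J2=17  J3=22  J4=14  J5=25

4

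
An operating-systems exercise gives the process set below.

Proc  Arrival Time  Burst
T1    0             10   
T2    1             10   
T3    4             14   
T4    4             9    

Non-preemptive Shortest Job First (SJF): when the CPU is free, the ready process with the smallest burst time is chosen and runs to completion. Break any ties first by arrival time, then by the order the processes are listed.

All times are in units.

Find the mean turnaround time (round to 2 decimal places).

Schedule: | T1 0-10 | T4 10-19 | T2 19-29 | T3 29-43 |
Completion: T1=10  T2=29  T3=43  T4=19
Turnaround (C−A): T1=10  T2=28  T3=39  T4=15
Turnaround times: T1=10, T2=28, T3=39, T4=15
Average turnaround = (10+28+39+15) / 4 = 92/4 = 23.00

23.00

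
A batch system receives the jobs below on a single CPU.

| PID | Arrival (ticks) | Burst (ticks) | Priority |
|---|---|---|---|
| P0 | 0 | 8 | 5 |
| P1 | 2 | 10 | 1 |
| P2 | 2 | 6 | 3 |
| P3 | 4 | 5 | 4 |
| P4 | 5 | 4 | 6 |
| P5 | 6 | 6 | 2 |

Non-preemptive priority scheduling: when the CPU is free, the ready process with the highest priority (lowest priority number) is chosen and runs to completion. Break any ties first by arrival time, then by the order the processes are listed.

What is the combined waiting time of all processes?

Timeline: | P0 0-8 | P1 8-18 | P5 18-24 | P2 24-30 | P3 30-35 | P4 35-39 |
Completion: P0=8  P1=18  P2=30  P3=35  P4=39  P5=24
Turnaround (C−A): P0=8  P1=16  P2=28  P3=31  P4=34  P5=18
Waiting = turnaround − burst: P0=0, P1=6, P2=22, P3=26, P4=30, P5=12
Total waiting = 0 + 6 + 22 + 26 + 30 + 12 = 96

96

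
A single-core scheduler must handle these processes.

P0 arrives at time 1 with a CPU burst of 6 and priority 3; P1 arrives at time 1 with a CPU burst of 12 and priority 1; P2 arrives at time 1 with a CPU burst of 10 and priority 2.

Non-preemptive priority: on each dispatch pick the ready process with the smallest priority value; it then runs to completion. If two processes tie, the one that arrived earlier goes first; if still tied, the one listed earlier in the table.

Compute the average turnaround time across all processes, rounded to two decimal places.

Timeline: | idle 0-1 | P1 1-13 | P2 13-23 | P0 23-29 |
Completion: P0=29  P1=13  P2=23
Turnaround (C−A): P0=28  P1=12  P2=22
Turnaround times: P0=28, P1=12, P2=22
Average turnaround = (28+12+22) / 3 = 62/3 = 20.67

20.67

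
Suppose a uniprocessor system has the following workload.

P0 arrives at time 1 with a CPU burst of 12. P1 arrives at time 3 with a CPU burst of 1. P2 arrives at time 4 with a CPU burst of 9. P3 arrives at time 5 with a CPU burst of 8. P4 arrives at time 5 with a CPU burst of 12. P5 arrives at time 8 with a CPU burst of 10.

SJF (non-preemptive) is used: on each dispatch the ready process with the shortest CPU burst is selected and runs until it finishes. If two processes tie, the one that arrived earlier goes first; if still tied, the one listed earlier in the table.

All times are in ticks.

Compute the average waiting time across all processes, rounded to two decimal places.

Timeline: | idle 0-1 | P0 1-13 | P1 13-14 | P3 14-22 | P2 22-31 | P5 31-41 | P4 41-53 |
Completion: P0=13  P1=14  P2=31  P3=22  P4=53  P5=41
Waiting times: P0=0, P1=10, P2=18, P3=9, P4=36, P5=23
Average waiting = (0+10+18+9+36+23) / 6 = 96/6 = 16.00

16.00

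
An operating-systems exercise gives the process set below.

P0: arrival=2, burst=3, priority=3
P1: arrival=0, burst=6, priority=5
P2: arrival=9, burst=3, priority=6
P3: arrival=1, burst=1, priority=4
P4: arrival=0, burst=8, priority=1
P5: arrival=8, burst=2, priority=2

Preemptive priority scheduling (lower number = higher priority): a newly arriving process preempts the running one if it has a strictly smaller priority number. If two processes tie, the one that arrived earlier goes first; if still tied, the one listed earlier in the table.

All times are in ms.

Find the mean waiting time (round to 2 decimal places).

Gantt: | P4 0-8 | P5 8-10 | P0 10-13 | P3 13-14 | P1 14-20 | P2 20-23 |
Completion: P0=13  P1=20  P2=23  P3=14  P4=8  P5=10
Turnaround (C−A): P0=11  P1=20  P2=14  P3=13  P4=8  P5=2
Waiting times: P0=8, P1=14, P2=11, P3=12, P4=0, P5=0
Average waiting = (8+14+11+12+0+0) / 6 = 45/6 = 7.50

7.50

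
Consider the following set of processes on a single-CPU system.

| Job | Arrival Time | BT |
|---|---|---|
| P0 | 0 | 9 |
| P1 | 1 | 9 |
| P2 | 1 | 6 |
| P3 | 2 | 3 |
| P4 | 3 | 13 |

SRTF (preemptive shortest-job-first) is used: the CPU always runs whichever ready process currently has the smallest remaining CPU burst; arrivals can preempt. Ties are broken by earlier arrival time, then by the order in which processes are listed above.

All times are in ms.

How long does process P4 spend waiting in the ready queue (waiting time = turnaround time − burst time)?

Schedule: | P0 0-1 | P2 1-2 | P3 2-5 | P2 5-10 | P0 10-18 | P1 18-27 | P4 27-40 |
Completion: P0=18  P1=27  P2=10  P3=5  P4=40
Waiting(P4) = turnaround − burst = 37 − 13 = 24

24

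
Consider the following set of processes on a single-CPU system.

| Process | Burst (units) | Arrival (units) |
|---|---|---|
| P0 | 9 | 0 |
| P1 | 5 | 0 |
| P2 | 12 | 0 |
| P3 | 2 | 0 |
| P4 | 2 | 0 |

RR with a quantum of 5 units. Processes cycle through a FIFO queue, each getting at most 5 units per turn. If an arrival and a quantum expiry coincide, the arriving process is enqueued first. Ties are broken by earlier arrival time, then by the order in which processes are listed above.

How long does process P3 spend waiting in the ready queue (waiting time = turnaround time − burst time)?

Timeline: | P0 0-5 | P1 5-10 | P2 10-15 | P3 15-17 | P4 17-19 | P0 19-23 | P2 23-30 |
Completion: P0=23  P1=10  P2=30  P3=17  P4=19
Turnaround (C−A): P0=23  P1=10  P2=30  P3=17  P4=19
Waiting(P3) = turnaround − burst = 17 − 2 = 15

15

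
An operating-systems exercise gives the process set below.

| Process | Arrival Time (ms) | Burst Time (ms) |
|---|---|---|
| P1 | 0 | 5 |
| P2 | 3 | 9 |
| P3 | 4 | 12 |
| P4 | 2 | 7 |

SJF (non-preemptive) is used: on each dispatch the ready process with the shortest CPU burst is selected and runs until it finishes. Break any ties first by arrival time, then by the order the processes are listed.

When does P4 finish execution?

12

Schedule: | P1 0-5 | P4 5-12 | P2 12-21 | P3 21-33 |
Completion: P1=5  P2=21  P3=33  P4=12
Turnaround (C−A): P1=5  P2=18  P3=29  P4=10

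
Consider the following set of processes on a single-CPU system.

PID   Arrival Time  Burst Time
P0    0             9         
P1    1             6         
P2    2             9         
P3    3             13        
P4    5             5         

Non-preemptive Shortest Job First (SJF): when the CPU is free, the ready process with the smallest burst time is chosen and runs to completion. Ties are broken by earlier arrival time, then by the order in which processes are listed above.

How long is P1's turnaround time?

Gantt: | P0 0-9 | P4 9-14 | P1 14-20 | P2 20-29 | P3 29-42 |
Completion: P0=9  P1=20  P2=29  P3=42  P4=14
Turnaround(P1) = completion − arrival = 20 − 1 = 19

19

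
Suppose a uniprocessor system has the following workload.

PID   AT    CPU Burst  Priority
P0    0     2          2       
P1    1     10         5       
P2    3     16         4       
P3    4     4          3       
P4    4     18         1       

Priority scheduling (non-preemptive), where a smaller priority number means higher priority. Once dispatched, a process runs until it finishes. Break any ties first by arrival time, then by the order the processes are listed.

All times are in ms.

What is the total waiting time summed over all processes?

Schedule: | P0 0-2 | P1 2-12 | P4 12-30 | P3 30-34 | P2 34-50 |
Completion: P0=2  P1=12  P2=50  P3=34  P4=30
Turnaround (C−A): P0=2  P1=11  P2=47  P3=30  P4=26
Waiting = turnaround − burst: P0=0, P1=1, P2=31, P3=26, P4=8
Total waiting = 0 + 1 + 31 + 26 + 8 = 66

66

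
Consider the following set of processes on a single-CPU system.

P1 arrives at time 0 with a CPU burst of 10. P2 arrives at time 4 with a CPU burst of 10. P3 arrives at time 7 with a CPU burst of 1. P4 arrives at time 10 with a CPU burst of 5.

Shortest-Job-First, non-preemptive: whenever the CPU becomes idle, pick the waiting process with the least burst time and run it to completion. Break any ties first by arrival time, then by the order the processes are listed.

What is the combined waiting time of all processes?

16

Gantt: | P1 0-10 | P3 10-11 | P4 11-16 | P2 16-26 |
Completion: P1=10  P2=26  P3=11  P4=16
Turnaround (C−A): P1=10  P2=22  P3=4  P4=6
Waiting = turnaround − burst: P1=0, P2=12, P3=3, P4=1
Total waiting = 0 + 12 + 3 + 1 = 16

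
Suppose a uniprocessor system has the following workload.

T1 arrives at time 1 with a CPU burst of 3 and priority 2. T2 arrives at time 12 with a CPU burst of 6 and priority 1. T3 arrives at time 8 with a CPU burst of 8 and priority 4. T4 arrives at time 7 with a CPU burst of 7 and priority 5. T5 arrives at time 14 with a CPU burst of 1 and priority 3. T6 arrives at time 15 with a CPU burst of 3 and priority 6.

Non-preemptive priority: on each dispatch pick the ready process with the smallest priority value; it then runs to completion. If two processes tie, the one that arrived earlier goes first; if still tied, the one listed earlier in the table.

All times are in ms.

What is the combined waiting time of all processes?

Timeline: | idle 0-1 | T1 1-4 | idle 4-7 | T4 7-14 | T2 14-20 | T5 20-21 | T3 21-29 | T6 29-32 |
Completion: T1=4  T2=20  T3=29  T4=14  T5=21  T6=32
Turnaround (C−A): T1=3  T2=8  T3=21  T4=7  T5=7  T6=17
Waiting = turnaround − burst: T1=0, T2=2, T3=13, T4=0, T5=6, T6=14
Total waiting = 0 + 2 + 13 + 0 + 6 + 14 = 35

35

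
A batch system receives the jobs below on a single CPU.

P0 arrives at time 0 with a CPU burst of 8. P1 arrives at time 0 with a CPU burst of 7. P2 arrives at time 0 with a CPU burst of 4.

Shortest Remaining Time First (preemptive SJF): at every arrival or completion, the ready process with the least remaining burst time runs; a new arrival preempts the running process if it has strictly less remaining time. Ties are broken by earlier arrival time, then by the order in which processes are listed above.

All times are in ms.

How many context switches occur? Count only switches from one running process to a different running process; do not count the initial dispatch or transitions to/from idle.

Gantt: | P2 0-4 | P1 4-11 | P0 11-19 |
Completion: P0=19  P1=11  P2=4

2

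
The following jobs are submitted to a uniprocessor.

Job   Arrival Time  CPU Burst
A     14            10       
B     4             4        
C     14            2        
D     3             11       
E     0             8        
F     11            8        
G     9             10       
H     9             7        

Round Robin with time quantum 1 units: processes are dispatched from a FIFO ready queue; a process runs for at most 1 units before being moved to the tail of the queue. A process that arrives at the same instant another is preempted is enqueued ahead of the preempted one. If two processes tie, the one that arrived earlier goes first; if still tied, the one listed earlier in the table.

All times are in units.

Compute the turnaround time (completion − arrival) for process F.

44

Timeline: | E 0-3 | D 3-4 | E 4-5 | B 5-6 | D 6-7 | E 7-8 | B 8-9 | D 9-10 | E 10-11 | G 11-12 | H 12-13 | B 13-14 | D 14-15 | F 15-16 | E 16-17 | G 17-18 | H 18-19 | A 19-20 | C 20-21 | B 21-22 | D 22-23 | F 23-24 | E 24-25 | G 25-26 | H 26-27 | A 27-28 | C 28-29 | D 29-30 | F 30-31 | G 31-32 | H 32-33 | A 33-34 | D 34-35 | F 35-36 | G 36-37 | H 37-38 | A 38-39 | D 39-40 | F 40-41 | G 41-42 | H 42-43 | A 43-44 | D 44-45 | F 45-46 | G 46-47 | H 47-48 | A 48-49 | D 49-50 | F 50-51 | G 51-52 | A 52-53 | D 53-54 | F 54-55 | G 55-56 | A 56-57 | G 57-58 | A 58-60 |
Completion: A=60  B=22  C=29  D=54  E=25  F=55  G=58  H=48
Turnaround(F) = completion − arrival = 55 − 11 = 44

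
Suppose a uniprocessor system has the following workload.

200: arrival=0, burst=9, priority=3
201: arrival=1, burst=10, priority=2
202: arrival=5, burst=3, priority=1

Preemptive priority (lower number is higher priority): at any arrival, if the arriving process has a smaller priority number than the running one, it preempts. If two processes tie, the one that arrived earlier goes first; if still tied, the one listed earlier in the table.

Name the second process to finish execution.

Schedule: | 200 0-1 | 201 1-5 | 202 5-8 | 201 8-14 | 200 14-22 |
Completion: 200=22  201=14  202=8
Turnaround (C−A): 200=22  201=13  202=3
Finish order: 202 → 201 → 200

201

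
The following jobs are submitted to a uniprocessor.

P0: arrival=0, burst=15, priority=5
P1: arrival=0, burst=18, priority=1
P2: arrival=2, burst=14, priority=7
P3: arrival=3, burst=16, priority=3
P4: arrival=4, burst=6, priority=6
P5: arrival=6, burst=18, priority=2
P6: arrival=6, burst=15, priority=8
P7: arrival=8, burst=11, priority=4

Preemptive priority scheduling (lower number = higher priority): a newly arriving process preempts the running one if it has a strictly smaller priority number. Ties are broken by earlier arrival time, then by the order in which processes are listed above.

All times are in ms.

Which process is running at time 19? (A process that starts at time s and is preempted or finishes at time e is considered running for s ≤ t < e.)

P5

Timeline: | P1 0-18 | P5 18-36 | P3 36-52 | P7 52-63 | P0 63-78 | P4 78-84 | P2 84-98 | P6 98-113 |
Completion: P0=78  P1=18  P2=98  P3=52  P4=84  P5=36  P6=113  P7=63
Turnaround (C−A): P0=78  P1=18  P2=96  P3=49  P4=80  P5=30  P6=107  P7=55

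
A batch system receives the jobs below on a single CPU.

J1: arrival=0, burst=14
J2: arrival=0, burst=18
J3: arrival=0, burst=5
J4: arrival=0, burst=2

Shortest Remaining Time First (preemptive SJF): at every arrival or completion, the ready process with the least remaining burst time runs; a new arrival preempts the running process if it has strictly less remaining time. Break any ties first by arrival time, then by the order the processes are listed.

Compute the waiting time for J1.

Schedule: | J4 0-2 | J3 2-7 | J1 7-21 | J2 21-39 |
Completion: J1=21  J2=39  J3=7  J4=2
Turnaround (C−A): J1=21  J2=39  J3=7  J4=2
Waiting(J1) = turnaround − burst = 21 − 14 = 7

7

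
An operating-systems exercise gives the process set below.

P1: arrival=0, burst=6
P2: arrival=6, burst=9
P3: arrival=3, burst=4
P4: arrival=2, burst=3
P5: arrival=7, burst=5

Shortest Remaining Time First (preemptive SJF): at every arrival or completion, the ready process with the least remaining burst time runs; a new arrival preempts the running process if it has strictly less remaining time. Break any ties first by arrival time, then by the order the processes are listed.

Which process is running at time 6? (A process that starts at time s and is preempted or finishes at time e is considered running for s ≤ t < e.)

Schedule: | P1 0-2 | P4 2-5 | P1 5-9 | P3 9-13 | P5 13-18 | P2 18-27 |
Completion: P1=9  P2=27  P3=13  P4=5  P5=18
Turnaround (C−A): P1=9  P2=21  P3=10  P4=3  P5=11

P1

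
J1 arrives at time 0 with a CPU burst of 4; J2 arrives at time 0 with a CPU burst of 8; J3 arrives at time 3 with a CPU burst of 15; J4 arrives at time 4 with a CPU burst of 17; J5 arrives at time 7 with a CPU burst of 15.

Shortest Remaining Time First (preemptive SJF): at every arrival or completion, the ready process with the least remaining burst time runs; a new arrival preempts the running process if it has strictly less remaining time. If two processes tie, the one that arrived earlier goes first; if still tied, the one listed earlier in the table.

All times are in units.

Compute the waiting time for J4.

Timeline: | J1 0-4 | J2 4-12 | J3 12-27 | J5 27-42 | J4 42-59 |
Completion: J1=4  J2=12  J3=27  J4=59  J5=42
Waiting(J4) = turnaround − burst = 55 − 17 = 38

38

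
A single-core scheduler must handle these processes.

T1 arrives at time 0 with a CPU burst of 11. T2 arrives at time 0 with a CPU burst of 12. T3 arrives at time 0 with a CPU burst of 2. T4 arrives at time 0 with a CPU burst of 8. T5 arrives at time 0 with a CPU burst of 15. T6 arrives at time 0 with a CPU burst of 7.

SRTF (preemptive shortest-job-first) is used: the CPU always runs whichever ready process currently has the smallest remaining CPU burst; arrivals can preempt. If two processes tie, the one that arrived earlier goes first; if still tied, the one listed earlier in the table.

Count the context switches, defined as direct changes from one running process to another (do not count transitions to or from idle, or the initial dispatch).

5

Timeline: | T3 0-2 | T6 2-9 | T4 9-17 | T1 17-28 | T2 28-40 | T5 40-55 |
Completion: T1=28  T2=40  T3=2  T4=17  T5=55  T6=9
Turnaround (C−A): T1=28  T2=40  T3=2  T4=17  T5=55  T6=9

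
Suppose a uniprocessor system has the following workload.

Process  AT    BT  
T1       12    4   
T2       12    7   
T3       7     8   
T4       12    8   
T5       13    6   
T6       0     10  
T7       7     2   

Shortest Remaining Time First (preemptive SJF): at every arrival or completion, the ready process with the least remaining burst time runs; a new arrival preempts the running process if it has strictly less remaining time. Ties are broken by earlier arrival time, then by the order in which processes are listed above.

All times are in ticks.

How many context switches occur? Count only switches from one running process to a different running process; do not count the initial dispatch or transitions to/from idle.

Schedule: | T6 0-7 | T7 7-9 | T6 9-12 | T1 12-16 | T5 16-22 | T2 22-29 | T3 29-37 | T4 37-45 |
Completion: T1=16  T2=29  T3=37  T4=45  T5=22  T6=12  T7=9

7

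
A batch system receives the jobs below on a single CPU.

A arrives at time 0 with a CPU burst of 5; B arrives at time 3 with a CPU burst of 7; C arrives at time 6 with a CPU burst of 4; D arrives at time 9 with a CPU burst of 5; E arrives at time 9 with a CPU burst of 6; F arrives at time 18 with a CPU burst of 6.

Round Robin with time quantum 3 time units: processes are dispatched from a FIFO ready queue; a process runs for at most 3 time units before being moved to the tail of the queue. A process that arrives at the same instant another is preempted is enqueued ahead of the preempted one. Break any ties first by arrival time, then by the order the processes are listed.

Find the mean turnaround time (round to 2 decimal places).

Schedule: | A 0-3 | B 3-6 | A 6-8 | C 8-11 | B 11-14 | D 14-17 | E 17-20 | C 20-21 | B 21-22 | D 22-24 | F 24-27 | E 27-30 | F 30-33 |
Completion: A=8  B=22  C=21  D=24  E=30  F=33
Turnaround times: A=8, B=19, C=15, D=15, E=21, F=15
Average turnaround = (8+19+15+15+21+15) / 6 = 93/6 = 15.50

15.50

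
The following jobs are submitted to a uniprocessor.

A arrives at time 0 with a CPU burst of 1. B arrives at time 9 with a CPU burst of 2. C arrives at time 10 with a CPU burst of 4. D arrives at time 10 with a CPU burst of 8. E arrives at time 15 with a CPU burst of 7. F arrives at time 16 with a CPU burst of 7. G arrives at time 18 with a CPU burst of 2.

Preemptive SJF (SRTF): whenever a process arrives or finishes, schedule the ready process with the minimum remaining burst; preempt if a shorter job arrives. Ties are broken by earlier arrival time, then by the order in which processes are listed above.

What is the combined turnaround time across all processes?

63

Gantt: | A 0-1 | idle 1-9 | B 9-11 | C 11-15 | E 15-18 | G 18-20 | E 20-24 | F 24-31 | D 31-39 |
Completion: A=1  B=11  C=15  D=39  E=24  F=31  G=20
Turnaround = completion − arrival: A=1, B=2, C=5, D=29, E=9, F=15, G=2
Total turnaround = 1 + 2 + 5 + 29 + 9 + 15 + 2 = 63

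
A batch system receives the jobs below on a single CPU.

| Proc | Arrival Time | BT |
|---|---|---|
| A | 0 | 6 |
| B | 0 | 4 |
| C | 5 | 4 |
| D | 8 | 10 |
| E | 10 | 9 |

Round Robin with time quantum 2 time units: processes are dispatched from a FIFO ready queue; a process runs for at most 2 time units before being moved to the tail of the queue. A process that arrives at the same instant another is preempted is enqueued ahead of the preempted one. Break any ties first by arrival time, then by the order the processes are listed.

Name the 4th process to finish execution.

Gantt: | A 0-2 | B 2-4 | A 4-6 | B 6-8 | C 8-10 | A 10-12 | D 12-14 | E 14-16 | C 16-18 | D 18-20 | E 20-22 | D 22-24 | E 24-26 | D 26-28 | E 28-30 | D 30-32 | E 32-33 |
Completion: A=12  B=8  C=18  D=32  E=33
Finish order: B → A → C → D → E

D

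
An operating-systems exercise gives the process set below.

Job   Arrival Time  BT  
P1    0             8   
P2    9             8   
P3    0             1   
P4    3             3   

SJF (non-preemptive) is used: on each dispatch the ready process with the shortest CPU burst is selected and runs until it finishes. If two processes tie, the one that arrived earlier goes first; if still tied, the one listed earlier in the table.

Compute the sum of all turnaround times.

30

Timeline: | P3 0-1 | P1 1-9 | P4 9-12 | P2 12-20 |
Completion: P1=9  P2=20  P3=1  P4=12
Turnaround (C−A): P1=9  P2=11  P3=1  P4=9
Turnaround = completion − arrival: P1=9, P2=11, P3=1, P4=9
Total turnaround = 9 + 11 + 1 + 9 = 30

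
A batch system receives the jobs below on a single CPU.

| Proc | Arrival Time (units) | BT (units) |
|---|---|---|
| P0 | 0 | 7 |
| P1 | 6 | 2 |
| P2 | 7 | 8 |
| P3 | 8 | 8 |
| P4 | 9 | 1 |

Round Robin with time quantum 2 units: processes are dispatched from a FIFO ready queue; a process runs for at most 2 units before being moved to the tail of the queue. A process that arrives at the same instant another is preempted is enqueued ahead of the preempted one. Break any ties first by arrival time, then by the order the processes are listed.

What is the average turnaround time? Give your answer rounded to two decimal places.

Timeline: | P0 0-6 | P1 6-8 | P0 8-9 | P2 9-11 | P3 11-13 | P4 13-14 | P2 14-16 | P3 16-18 | P2 18-20 | P3 20-22 | P2 22-24 | P3 24-26 |
Completion: P0=9  P1=8  P2=24  P3=26  P4=14
Turnaround (C−A): P0=9  P1=2  P2=17  P3=18  P4=5
Turnaround times: P0=9, P1=2, P2=17, P3=18, P4=5
Average turnaround = (9+2+17+18+5) / 5 = 51/5 = 10.20

10.20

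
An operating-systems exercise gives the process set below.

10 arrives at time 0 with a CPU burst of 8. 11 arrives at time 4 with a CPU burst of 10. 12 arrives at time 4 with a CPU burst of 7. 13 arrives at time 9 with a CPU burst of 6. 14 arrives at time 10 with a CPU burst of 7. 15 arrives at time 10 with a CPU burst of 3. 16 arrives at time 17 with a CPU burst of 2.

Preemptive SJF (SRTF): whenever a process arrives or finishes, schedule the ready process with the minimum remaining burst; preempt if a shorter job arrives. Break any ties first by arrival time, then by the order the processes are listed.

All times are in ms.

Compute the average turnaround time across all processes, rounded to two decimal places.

Schedule: | 10 0-8 | 12 8-10 | 15 10-13 | 12 13-18 | 16 18-20 | 13 20-26 | 14 26-33 | 11 33-43 |
Completion: 10=8  11=43  12=18  13=26  14=33  15=13  16=20
Turnaround times: 10=8, 11=39, 12=14, 13=17, 14=23, 15=3, 16=3
Average turnaround = (8+39+14+17+23+3+3) / 7 = 107/7 = 15.29

15.29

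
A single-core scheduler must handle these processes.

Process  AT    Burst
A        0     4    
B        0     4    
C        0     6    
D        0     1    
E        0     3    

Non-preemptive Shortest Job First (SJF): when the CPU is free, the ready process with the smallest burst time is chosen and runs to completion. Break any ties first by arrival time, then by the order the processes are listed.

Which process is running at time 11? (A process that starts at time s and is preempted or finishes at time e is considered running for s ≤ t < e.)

Timeline: | D 0-1 | E 1-4 | A 4-8 | B 8-12 | C 12-18 |
Completion: A=8  B=12  C=18  D=1  E=4

B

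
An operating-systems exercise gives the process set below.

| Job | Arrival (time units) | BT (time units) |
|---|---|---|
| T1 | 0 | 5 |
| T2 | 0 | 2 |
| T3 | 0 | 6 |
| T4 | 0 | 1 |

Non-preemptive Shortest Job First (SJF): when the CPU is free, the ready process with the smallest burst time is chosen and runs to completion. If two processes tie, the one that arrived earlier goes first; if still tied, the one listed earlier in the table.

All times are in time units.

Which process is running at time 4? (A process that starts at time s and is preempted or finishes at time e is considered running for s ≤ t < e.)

T1

Schedule: | T4 0-1 | T2 1-3 | T1 3-8 | T3 8-14 |
Completion: T1=8  T2=3  T3=14  T4=1
Turnaround (C−A): T1=8  T2=3  T3=14  T4=1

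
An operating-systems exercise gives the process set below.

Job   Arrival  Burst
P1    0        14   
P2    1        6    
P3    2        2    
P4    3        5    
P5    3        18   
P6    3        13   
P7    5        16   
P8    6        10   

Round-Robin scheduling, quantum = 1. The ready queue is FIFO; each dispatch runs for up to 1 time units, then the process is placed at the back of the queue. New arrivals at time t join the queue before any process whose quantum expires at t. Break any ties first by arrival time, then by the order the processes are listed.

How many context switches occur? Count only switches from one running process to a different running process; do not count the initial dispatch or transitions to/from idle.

Timeline: | P1 0-1 | P2 1-2 | P1 2-3 | P3 3-4 | P2 4-5 | P4 5-6 | P5 6-7 | P6 7-8 | P1 8-9 | P3 9-10 | P7 10-11 | P2 11-12 | P8 12-13 | P4 13-14 | P5 14-15 | P6 15-16 | P1 16-17 | P7 17-18 | P2 18-19 | P8 19-20 | P4 20-21 | P5 21-22 | P6 22-23 | P1 23-24 | P7 24-25 | P2 25-26 | P8 26-27 | P4 27-28 | P5 28-29 | P6 29-30 | P1 30-31 | P7 31-32 | P2 32-33 | P8 33-34 | P4 34-35 | P5 35-36 | P6 36-37 | P1 37-38 | P7 38-39 | P8 39-40 | P5 40-41 | P6 41-42 | P1 42-43 | P7 43-44 | P8 44-45 | P5 45-46 | P6 46-47 | P1 47-48 | P7 48-49 | P8 49-50 | P5 50-51 | P6 51-52 | P1 52-53 | P7 53-54 | P8 54-55 | P5 55-56 | P6 56-57 | P1 57-58 | P7 58-59 | P8 59-60 | P5 60-61 | P6 61-62 | P1 62-63 | P7 63-64 | P8 64-65 | P5 65-66 | P6 66-67 | P1 67-68 | P7 68-69 | P5 69-70 | P6 70-71 | P1 71-72 | P7 72-73 | P5 73-74 | P6 74-75 | P7 75-76 | P5 76-77 | P7 77-78 | P5 78-79 | P7 79-80 | P5 80-81 | P7 81-82 | P5 82-84 |
Completion: P1=72  P2=33  P3=10  P4=35  P5=84  P6=75  P7=82  P8=65
Turnaround (C−A): P1=72  P2=32  P3=8  P4=32  P5=81  P6=72  P7=77  P8=59

82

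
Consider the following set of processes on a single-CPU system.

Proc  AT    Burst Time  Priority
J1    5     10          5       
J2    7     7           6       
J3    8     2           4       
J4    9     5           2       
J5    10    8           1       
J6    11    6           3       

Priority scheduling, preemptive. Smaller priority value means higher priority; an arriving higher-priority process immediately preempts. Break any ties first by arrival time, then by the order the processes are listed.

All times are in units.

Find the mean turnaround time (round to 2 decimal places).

Gantt: | idle 0-5 | J1 5-8 | J3 8-9 | J4 9-10 | J5 10-18 | J4 18-22 | J6 22-28 | J3 28-29 | J1 29-36 | J2 36-43 |
Completion: J1=36  J2=43  J3=29  J4=22  J5=18  J6=28
Turnaround times: J1=31, J2=36, J3=21, J4=13, J5=8, J6=17
Average turnaround = (31+36+21+13+8+17) / 6 = 126/6 = 21.00

21.00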